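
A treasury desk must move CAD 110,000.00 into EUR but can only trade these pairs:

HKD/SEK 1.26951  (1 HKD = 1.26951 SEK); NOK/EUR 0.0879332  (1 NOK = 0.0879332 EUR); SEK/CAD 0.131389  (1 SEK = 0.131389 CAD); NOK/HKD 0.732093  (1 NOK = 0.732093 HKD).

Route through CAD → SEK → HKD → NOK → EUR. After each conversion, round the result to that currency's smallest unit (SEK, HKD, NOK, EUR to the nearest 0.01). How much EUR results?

EUR 79,210.76

CAD 110,000.00 ÷ 0.131389 = SEK 837,208.59
SEK 837,208.59 ÷ 1.26951 = HKD 659,473.80
HKD 659,473.80 ÷ 0.732093 = NOK 900,806.05
NOK 900,806.05 × 0.0879332 = EUR 79,210.76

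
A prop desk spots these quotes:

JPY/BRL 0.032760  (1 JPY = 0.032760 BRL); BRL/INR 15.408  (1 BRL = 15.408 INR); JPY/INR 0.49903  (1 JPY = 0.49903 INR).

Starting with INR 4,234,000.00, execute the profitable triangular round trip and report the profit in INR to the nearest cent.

Profitable loop is INR → JPY → BRL → INR:
INR 4,234,000.00 ÷ 0.49903 = JPY 8,484,460
JPY 8,484,460 × 0.032760 = BRL 277,950.90
BRL 277,950.90 × 15.408 = INR 4,282,667.54
Profit = INR 4,282,667.54 − INR 4,234,000.00

Profit: INR 48,667.54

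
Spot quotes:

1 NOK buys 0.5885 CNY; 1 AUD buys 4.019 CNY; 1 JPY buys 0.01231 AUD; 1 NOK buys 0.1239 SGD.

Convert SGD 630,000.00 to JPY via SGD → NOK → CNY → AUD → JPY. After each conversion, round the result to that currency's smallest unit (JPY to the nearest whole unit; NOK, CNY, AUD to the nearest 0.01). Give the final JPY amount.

SGD 630,000.00 ÷ 0.1239 = NOK 5,084,745.76
NOK 5,084,745.76 × 0.5885 = CNY 2,992,372.88
CNY 2,992,372.88 ÷ 4.019 = AUD 744,556.58
AUD 744,556.58 ÷ 0.01231 = JPY 60,483,881

JPY 60,483,881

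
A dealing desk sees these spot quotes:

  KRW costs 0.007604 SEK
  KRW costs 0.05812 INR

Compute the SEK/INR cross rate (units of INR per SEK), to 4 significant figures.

1 SEK ÷ 0.007604 = 131.51 KRW
131.51 KRW × 0.05812 = 7.64335 INR

SEK/INR = 7.643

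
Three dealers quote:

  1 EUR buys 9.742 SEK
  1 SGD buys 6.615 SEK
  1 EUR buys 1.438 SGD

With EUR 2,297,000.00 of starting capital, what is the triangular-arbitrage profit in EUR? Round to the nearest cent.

Profitable loop is EUR → SEK → SGD → EUR:
EUR 2,297,000.00 × 9.742 = SEK 22,377,374.00
SEK 22,377,374.00 ÷ 6.615 = SGD 3,382,822.98
SGD 3,382,822.98 ÷ 1.438 = EUR 2,352,449.92
Profit = EUR 2,352,449.92 − EUR 2,297,000.00

Profit: EUR 55,449.92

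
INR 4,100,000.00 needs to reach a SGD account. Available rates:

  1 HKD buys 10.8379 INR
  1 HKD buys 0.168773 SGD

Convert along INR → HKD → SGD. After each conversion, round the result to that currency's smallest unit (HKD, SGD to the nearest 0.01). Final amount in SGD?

INR 4,100,000.00 ÷ 10.8379 = HKD 378,302.07
HKD 378,302.07 × 0.168773 = SGD 63,847.18

SGD 63,847.18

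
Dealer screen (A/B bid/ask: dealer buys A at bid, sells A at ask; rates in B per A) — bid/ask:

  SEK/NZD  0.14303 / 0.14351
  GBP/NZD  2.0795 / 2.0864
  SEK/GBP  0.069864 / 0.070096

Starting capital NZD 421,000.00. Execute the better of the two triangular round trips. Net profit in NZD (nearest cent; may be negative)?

Net profit: NZD 5,198.88

Best loop NZD → SEK → GBP → NZD:
NZD 421,000.00 ÷ 0.14351 (buy SEK at ask) = SEK 2,933,593.48
SEK 2,933,593.48 × 0.069864 (sell SEK at bid) = GBP 204,952.57
GBP 204,952.57 × 2.0795 (sell GBP at bid) = NZD 426,198.88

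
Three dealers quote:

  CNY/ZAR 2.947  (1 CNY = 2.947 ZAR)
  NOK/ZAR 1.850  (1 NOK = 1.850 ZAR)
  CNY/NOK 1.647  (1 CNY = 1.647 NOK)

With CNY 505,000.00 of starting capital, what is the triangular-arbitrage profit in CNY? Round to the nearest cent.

Profit: CNY 17,127.50

Profitable loop is CNY → NOK → ZAR → CNY:
CNY 505,000.00 × 1.647 = NOK 831,735.00
NOK 831,735.00 × 1.850 = ZAR 1,538,709.75
ZAR 1,538,709.75 ÷ 2.947 = CNY 522,127.50
Profit = CNY 522,127.50 − CNY 505,000.00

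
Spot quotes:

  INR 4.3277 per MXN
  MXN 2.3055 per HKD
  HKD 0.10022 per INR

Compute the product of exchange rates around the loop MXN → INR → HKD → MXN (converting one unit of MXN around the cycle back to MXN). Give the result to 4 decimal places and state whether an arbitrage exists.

Around MXN → INR → HKD → MXN: 1 × 4.3277 × 0.10022 × 2.3055 = 0.999946
Product ≈ 1 (deviation 0.005%, within rounding noise).

0.9999 (no arbitrage)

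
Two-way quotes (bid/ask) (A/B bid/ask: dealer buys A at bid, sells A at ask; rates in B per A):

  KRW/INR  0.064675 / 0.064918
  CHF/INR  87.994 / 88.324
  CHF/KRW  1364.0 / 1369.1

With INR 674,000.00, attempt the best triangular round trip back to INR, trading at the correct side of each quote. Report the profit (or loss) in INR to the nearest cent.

Net result: INR -818.81 (no profitable arbitrage after spreads)

Best loop INR → CHF → KRW → INR:
INR 674,000.00 ÷ 88.324 (buy CHF at ask) = CHF 7,630.99
CHF 7,630.99 × 1364.0 (sell CHF at bid) = KRW 10,408,677
KRW 10,408,677 × 0.064675 (sell KRW at bid) = INR 673,181.19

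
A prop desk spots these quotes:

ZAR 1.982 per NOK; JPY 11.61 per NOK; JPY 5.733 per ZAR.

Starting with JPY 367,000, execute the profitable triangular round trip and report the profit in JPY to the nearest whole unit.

Profit: JPY 7,984

Profitable loop is JPY → ZAR → NOK → JPY:
JPY 367,000 ÷ 5.733 = ZAR 64,015.35
ZAR 64,015.35 ÷ 1.982 = NOK 32,298.36
NOK 32,298.36 × 11.61 = JPY 374,984
Profit = JPY 374,984 − JPY 367,000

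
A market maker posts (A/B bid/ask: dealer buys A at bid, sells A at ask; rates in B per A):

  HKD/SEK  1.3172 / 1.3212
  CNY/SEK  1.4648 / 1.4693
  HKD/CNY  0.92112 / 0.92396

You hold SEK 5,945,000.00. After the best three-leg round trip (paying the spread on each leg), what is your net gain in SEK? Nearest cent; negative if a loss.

Best loop SEK → HKD → CNY → SEK:
SEK 5,945,000.00 ÷ 1.3212 (buy HKD at ask) = HKD 4,499,697.24
HKD 4,499,697.24 × 0.92112 (sell HKD at bid) = CNY 4,144,761.13
CNY 4,144,761.13 × 1.4648 (sell CNY at bid) = SEK 6,071,246.10

Net profit: SEK 126,246.10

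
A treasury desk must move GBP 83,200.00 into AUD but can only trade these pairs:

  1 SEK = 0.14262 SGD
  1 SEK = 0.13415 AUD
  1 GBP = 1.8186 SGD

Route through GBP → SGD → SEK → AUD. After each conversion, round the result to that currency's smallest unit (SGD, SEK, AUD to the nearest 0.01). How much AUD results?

AUD 142,321.58

GBP 83,200.00 × 1.8186 = SGD 151,307.52
SGD 151,307.52 ÷ 0.14262 = SEK 1,060,913.76
SEK 1,060,913.76 × 0.13415 = AUD 142,321.58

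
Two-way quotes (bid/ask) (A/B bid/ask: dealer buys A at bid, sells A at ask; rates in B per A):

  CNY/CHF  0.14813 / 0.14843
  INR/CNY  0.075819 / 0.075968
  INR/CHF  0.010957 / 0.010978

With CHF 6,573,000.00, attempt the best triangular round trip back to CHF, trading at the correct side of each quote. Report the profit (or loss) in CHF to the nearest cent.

Net profit: CHF 151,522.96

Best loop CHF → INR → CNY → CHF:
CHF 6,573,000.00 ÷ 0.010978 (buy INR at ask) = INR 598,742,940.43
INR 598,742,940.43 × 0.075819 (sell INR at bid) = CNY 45,396,091.00
CNY 45,396,091.00 × 0.14813 (sell CNY at bid) = CHF 6,724,522.96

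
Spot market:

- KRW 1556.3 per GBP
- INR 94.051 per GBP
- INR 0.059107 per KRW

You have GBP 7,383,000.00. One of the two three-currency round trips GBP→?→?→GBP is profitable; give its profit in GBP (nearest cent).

Profit: GBP 165,558.96

Profitable loop is GBP → INR → KRW → GBP:
GBP 7,383,000.00 × 94.051 = INR 694,378,533.00
INR 694,378,533.00 ÷ 0.059107 = KRW 11,747,822,305
KRW 11,747,822,305 ÷ 1556.3 = GBP 7,548,558.96
Profit = GBP 7,548,558.96 − GBP 7,383,000.00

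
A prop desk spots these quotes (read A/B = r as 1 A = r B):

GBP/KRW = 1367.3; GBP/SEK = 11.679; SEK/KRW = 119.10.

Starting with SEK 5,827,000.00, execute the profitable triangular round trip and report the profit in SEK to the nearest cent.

Profit: SEK 100,869.36

Profitable loop is SEK → KRW → GBP → SEK:
SEK 5,827,000.00 × 119.10 = KRW 693,995,700
KRW 693,995,700 ÷ 1367.3 = GBP 507,566.52
GBP 507,566.52 × 11.679 = SEK 5,927,869.36
Profit = SEK 5,927,869.36 − SEK 5,827,000.00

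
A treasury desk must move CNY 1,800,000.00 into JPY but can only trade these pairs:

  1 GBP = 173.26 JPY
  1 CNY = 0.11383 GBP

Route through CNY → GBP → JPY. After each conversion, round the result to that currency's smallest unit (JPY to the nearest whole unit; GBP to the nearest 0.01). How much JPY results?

JPY 35,499,934

CNY 1,800,000.00 × 0.11383 = GBP 204,894.00
GBP 204,894.00 × 173.26 = JPY 35,499,934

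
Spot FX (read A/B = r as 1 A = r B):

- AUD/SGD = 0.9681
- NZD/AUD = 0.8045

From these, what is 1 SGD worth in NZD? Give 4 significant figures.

1 SGD ÷ 0.9681 = 1.03295 AUD
1.03295 AUD ÷ 0.8045 = 1.28397 NZD

SGD/NZD = 1.284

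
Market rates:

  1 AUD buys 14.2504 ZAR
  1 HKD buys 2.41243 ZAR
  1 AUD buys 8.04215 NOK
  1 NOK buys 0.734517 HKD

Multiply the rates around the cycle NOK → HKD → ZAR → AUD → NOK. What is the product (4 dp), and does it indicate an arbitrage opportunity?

1.0000 (no arbitrage)

Around NOK → HKD → ZAR → AUD → NOK: 1 × 0.734517 × 2.41243 ÷ 14.2504 × 8.04215 = 1.000004
Product ≈ 1 (deviation 0.000%, within rounding noise).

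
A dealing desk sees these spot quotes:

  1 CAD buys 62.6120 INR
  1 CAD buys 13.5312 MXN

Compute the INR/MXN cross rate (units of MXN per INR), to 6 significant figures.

1 INR ÷ 62.6120 = 0.0159714 CAD
0.0159714 CAD × 13.5312 = 0.216112 MXN

INR/MXN = 0.216112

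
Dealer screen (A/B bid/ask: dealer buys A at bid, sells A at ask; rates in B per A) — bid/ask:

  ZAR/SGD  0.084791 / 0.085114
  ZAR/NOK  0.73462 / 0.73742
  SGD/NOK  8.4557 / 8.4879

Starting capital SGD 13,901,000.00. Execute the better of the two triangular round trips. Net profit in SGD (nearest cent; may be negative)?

Net profit: SGD 234,381.56

Best loop SGD → ZAR → NOK → SGD:
SGD 13,901,000.00 ÷ 0.085114 (buy ZAR at ask) = ZAR 163,322,132.67
ZAR 163,322,132.67 × 0.73462 (sell ZAR at bid) = NOK 119,979,705.10
NOK 119,979,705.10 ÷ 8.4879 (buy SGD at ask) = SGD 14,135,381.56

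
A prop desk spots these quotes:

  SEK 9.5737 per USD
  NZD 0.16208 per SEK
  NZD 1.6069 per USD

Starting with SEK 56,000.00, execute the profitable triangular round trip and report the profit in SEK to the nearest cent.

Profitable loop is SEK → USD → NZD → SEK:
SEK 56,000.00 ÷ 9.5737 = USD 5,849.36
USD 5,849.36 × 1.6069 = NZD 9,399.33
NZD 9,399.33 ÷ 0.16208 = SEK 57,991.94
Profit = SEK 57,991.94 − SEK 56,000.00

Profit: SEK 1,991.94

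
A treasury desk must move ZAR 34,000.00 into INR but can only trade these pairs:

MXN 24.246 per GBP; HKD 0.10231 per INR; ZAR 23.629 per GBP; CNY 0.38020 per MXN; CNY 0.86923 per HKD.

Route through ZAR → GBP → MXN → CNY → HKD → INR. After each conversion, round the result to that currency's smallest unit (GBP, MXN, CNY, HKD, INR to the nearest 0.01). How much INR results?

ZAR 34,000.00 ÷ 23.629 = GBP 1,438.91
GBP 1,438.91 × 24.246 = MXN 34,887.81
MXN 34,887.81 × 0.38020 = CNY 13,264.35
CNY 13,264.35 ÷ 0.86923 = HKD 15,259.89
HKD 15,259.89 ÷ 0.10231 = INR 149,153.46

INR 149,153.46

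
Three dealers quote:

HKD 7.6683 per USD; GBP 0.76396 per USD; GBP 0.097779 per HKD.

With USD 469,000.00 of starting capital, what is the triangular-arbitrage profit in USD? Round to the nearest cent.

Profit: USD 8,857.91

Profitable loop is USD → GBP → HKD → USD:
USD 469,000.00 × 0.76396 = GBP 358,297.24
GBP 358,297.24 ÷ 0.097779 = HKD 3,664,357.79
HKD 3,664,357.79 ÷ 7.6683 = USD 477,857.91
Profit = USD 477,857.91 − USD 469,000.00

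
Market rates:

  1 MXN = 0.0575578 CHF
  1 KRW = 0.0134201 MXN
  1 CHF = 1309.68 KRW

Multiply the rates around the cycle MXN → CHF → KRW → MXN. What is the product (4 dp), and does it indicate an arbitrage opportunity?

Around MXN → CHF → KRW → MXN: 1 × 0.0575578 × 1309.68 × 0.0134201 = 1.011638
Product > 1; profitable direction is MXN → CHF → KRW → MXN.

1.0116 (arbitrage exists)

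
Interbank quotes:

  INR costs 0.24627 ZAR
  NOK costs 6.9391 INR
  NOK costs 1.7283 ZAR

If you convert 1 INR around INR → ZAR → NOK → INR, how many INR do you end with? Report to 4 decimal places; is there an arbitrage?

Around INR → ZAR → NOK → INR: 1 × 0.24627 ÷ 1.7283 × 6.9391 = 0.988771
Product < 1; profitable direction is INR → NOK → ZAR → INR.

0.9888 (arbitrage exists)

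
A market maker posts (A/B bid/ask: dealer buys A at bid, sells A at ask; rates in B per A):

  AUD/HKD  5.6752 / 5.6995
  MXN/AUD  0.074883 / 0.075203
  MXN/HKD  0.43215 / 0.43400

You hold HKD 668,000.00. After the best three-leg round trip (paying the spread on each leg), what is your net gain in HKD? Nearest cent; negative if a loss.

Best loop HKD → AUD → MXN → HKD:
HKD 668,000.00 ÷ 5.6995 (buy AUD at ask) = AUD 117,203.26
AUD 117,203.26 ÷ 0.075203 (buy MXN at ask) = MXN 1,558,491.86
MXN 1,558,491.86 × 0.43215 (sell MXN at bid) = HKD 673,502.26

Net profit: HKD 5,502.26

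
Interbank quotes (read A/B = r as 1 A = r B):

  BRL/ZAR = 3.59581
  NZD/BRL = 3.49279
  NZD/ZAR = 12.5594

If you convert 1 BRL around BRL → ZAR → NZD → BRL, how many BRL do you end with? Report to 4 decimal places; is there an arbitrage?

1.0000 (no arbitrage)

Around BRL → ZAR → NZD → BRL: 1 × 3.59581 ÷ 12.5594 × 3.49279 = 1.000001
Product ≈ 1 (deviation 0.000%, within rounding noise).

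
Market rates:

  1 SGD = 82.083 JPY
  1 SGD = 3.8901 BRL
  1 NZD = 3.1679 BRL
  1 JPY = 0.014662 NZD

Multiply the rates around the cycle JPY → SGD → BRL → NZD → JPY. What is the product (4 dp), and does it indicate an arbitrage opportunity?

Around JPY → SGD → BRL → NZD → JPY: 1 ÷ 82.083 × 3.8901 ÷ 3.1679 ÷ 0.014662 = 1.020335
Product > 1; profitable direction is JPY → SGD → BRL → NZD → JPY.

1.0203 (arbitrage exists)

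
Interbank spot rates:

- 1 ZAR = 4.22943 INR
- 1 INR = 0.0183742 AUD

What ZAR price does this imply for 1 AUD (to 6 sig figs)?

1 AUD ÷ 0.0183742 = 54.4241 INR
54.4241 INR ÷ 4.22943 = 12.868 ZAR

AUD/ZAR = 12.8680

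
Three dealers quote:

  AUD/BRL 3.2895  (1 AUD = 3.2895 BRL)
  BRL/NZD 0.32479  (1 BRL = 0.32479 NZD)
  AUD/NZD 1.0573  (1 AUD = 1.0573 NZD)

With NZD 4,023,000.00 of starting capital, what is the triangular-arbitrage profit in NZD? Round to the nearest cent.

Profitable loop is NZD → AUD → BRL → NZD:
NZD 4,023,000.00 ÷ 1.0573 = AUD 3,804,974.94
AUD 3,804,974.94 × 3.2895 = BRL 12,516,465.05
BRL 12,516,465.05 × 0.32479 = NZD 4,065,222.68
Profit = NZD 4,065,222.68 − NZD 4,023,000.00

Profit: NZD 42,222.68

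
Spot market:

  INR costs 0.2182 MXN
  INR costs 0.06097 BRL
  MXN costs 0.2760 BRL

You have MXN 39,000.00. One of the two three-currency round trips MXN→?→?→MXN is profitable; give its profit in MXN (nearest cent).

Profit: MXN 483.62

Profitable loop is MXN → INR → BRL → MXN:
MXN 39,000.00 ÷ 0.2182 = INR 178,735.11
INR 178,735.11 × 0.06097 = BRL 10,897.48
BRL 10,897.48 ÷ 0.2760 = MXN 39,483.62
Profit = MXN 39,483.62 − MXN 39,000.00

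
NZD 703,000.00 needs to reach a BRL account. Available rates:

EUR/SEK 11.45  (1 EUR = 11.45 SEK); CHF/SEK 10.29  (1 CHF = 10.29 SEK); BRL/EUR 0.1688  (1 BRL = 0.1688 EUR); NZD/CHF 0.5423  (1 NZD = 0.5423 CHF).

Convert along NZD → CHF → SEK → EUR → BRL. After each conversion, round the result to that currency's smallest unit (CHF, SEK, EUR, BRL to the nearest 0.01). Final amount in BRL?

BRL 2,029,702.43

NZD 703,000.00 × 0.5423 = CHF 381,236.90
CHF 381,236.90 × 10.29 = SEK 3,922,927.70
SEK 3,922,927.70 ÷ 11.45 = EUR 342,613.77
EUR 342,613.77 ÷ 0.1688 = BRL 2,029,702.43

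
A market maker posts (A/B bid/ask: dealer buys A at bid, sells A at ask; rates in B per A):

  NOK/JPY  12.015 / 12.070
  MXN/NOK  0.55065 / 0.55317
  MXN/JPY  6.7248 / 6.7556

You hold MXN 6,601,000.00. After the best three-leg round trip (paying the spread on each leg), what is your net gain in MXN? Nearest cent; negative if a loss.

Net profit: MXN 47,493.01

Best loop MXN → JPY → NOK → MXN:
MXN 6,601,000.00 × 6.7248 (sell MXN at bid) = JPY 44,390,405
JPY 44,390,405 ÷ 12.070 (buy NOK at ask) = NOK 3,677,746.88
NOK 3,677,746.88 ÷ 0.55317 (buy MXN at ask) = MXN 6,648,493.01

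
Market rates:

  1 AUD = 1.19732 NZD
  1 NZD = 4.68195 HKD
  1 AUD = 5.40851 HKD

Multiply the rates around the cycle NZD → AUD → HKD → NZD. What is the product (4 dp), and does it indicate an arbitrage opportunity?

Around NZD → AUD → HKD → NZD: 1 ÷ 1.19732 × 5.40851 ÷ 4.68195 = 0.964807
Product < 1; profitable direction is NZD → HKD → AUD → NZD.

0.9648 (arbitrage exists)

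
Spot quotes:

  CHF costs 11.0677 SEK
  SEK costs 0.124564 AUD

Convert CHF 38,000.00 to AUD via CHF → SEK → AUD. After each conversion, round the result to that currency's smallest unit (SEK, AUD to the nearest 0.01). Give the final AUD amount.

AUD 52,388.21

CHF 38,000.00 × 11.0677 = SEK 420,572.60
SEK 420,572.60 × 0.124564 = AUD 52,388.21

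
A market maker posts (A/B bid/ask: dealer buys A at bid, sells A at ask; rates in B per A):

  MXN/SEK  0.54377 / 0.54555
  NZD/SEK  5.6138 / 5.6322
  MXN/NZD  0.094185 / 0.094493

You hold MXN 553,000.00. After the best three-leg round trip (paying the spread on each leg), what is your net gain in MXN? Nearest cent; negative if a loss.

Net profit: MXN 12,018.50

Best loop MXN → SEK → NZD → MXN:
MXN 553,000.00 × 0.54377 (sell MXN at bid) = SEK 300,704.81
SEK 300,704.81 ÷ 5.6322 (buy NZD at ask) = NZD 53,390.29
NZD 53,390.29 ÷ 0.094493 (buy MXN at ask) = MXN 565,018.50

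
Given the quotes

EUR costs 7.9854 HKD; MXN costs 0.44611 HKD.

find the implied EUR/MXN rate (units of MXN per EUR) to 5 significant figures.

EUR/MXN = 17.900

1 EUR × 7.9854 = 7.9854 HKD
7.9854 HKD ÷ 0.44611 = 17.9001 MXN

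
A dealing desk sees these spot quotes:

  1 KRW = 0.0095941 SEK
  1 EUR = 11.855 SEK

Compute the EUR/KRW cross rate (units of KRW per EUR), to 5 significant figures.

1 EUR × 11.855 = 11.855 SEK
11.855 SEK ÷ 0.0095941 = 1235.66 KRW

EUR/KRW = 1235.7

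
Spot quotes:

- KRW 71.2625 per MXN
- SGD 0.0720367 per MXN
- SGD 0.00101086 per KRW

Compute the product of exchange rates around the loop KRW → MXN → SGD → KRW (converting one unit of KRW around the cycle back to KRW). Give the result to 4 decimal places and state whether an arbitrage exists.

1.0000 (no arbitrage)

Around KRW → MXN → SGD → KRW: 1 ÷ 71.2625 × 0.0720367 ÷ 0.00101086 = 1.000004
Product ≈ 1 (deviation 0.000%, within rounding noise).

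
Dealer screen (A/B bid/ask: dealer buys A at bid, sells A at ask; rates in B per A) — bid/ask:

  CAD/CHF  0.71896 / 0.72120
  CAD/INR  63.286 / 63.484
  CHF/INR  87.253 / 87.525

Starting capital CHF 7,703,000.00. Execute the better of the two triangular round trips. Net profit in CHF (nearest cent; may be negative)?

Best loop CHF → CAD → INR → CHF:
CHF 7,703,000.00 ÷ 0.72120 (buy CAD at ask) = CAD 10,680,809.76
CAD 10,680,809.76 × 63.286 (sell CAD at bid) = INR 675,945,726.57
INR 675,945,726.57 ÷ 87.525 (buy CHF at ask) = CHF 7,722,887.48

Net profit: CHF 19,887.48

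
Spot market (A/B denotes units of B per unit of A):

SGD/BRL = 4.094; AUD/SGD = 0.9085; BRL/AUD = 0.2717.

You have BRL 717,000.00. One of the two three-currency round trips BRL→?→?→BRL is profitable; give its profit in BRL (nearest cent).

Profit: BRL 7,572.03

Profitable loop is BRL → AUD → SGD → BRL:
BRL 717,000.00 × 0.2717 = AUD 194,808.90
AUD 194,808.90 × 0.9085 = SGD 176,983.89
SGD 176,983.89 × 4.094 = BRL 724,572.03
Profit = BRL 724,572.03 − BRL 717,000.00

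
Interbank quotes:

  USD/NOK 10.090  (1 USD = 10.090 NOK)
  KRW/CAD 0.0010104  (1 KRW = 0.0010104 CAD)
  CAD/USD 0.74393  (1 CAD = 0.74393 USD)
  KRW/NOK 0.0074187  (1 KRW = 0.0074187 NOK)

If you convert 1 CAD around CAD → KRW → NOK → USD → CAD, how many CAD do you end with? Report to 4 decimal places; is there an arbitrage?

Around CAD → KRW → NOK → USD → CAD: 1 ÷ 0.0010104 × 0.0074187 ÷ 10.090 ÷ 0.74393 = 0.978163
Product < 1; profitable direction is CAD → USD → NOK → KRW → CAD.

0.9782 (arbitrage exists)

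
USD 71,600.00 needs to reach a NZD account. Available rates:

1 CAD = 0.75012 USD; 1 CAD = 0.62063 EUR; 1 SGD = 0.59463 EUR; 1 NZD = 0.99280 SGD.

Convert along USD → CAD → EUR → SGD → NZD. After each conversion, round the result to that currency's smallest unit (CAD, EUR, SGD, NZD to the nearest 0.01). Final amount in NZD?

USD 71,600.00 ÷ 0.75012 = CAD 95,451.39
CAD 95,451.39 × 0.62063 = EUR 59,240.00
EUR 59,240.00 ÷ 0.59463 = SGD 99,624.98
SGD 99,624.98 ÷ 0.99280 = NZD 100,347.48

NZD 100,347.48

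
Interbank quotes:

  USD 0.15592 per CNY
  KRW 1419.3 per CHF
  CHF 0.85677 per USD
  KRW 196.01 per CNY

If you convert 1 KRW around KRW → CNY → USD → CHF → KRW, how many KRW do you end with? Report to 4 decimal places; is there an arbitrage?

Around KRW → CNY → USD → CHF → KRW: 1 ÷ 196.01 × 0.15592 × 0.85677 × 1419.3 = 0.967302
Product < 1; profitable direction is KRW → CHF → USD → CNY → KRW.

0.9673 (arbitrage exists)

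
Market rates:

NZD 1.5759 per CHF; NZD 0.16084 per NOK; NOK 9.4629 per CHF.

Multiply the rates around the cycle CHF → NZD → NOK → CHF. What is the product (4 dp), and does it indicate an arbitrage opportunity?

Around CHF → NZD → NOK → CHF: 1 × 1.5759 ÷ 0.16084 ÷ 9.4629 = 1.035405
Product > 1; profitable direction is CHF → NZD → NOK → CHF.

1.0354 (arbitrage exists)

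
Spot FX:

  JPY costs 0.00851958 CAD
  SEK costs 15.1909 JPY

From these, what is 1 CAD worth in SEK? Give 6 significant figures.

1 CAD ÷ 0.00851958 = 117.377 JPY
117.377 JPY ÷ 15.1909 = 7.72678 SEK

CAD/SEK = 7.72678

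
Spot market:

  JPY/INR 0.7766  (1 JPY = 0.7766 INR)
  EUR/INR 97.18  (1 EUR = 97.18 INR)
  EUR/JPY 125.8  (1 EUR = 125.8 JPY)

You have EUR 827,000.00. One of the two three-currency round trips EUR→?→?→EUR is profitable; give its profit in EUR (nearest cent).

Profit: EUR 4,393.53

Profitable loop is EUR → JPY → INR → EUR:
EUR 827,000.00 × 125.8 = JPY 104,036,600
JPY 104,036,600 × 0.7766 = INR 80,794,823.56
INR 80,794,823.56 ÷ 97.18 = EUR 831,393.53
Profit = EUR 831,393.53 − EUR 827,000.00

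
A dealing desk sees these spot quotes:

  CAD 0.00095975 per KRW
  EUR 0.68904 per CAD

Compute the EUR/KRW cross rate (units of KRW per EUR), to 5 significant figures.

EUR/KRW = 1512.2

1 EUR ÷ 0.68904 = 1.45129 CAD
1.45129 CAD ÷ 0.00095975 = 1512.16 KRW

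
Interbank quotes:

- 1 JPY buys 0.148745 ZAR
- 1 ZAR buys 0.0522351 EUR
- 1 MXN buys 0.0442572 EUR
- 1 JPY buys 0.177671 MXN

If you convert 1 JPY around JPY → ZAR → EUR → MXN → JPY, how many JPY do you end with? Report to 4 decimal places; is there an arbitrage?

Around JPY → ZAR → EUR → MXN → JPY: 1 × 0.148745 × 0.0522351 ÷ 0.0442572 ÷ 0.177671 = 0.988108
Product < 1; profitable direction is JPY → MXN → EUR → ZAR → JPY.

0.9881 (arbitrage exists)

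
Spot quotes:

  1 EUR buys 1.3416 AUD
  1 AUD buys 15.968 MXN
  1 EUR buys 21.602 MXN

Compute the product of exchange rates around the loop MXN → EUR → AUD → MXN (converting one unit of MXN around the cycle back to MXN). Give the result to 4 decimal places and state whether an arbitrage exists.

Around MXN → EUR → AUD → MXN: 1 ÷ 21.602 × 1.3416 × 15.968 = 0.991698
Product < 1; profitable direction is MXN → AUD → EUR → MXN.

0.9917 (arbitrage exists)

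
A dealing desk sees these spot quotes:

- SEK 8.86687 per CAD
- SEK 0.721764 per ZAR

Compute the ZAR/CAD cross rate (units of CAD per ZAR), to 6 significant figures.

1 ZAR × 0.721764 = 0.721764 SEK
0.721764 SEK ÷ 8.86687 = 0.0814001 CAD

ZAR/CAD = 0.0814001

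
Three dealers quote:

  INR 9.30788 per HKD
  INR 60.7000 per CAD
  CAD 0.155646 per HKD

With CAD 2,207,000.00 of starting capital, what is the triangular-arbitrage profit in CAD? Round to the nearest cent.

Profit: CAD 33,155.74

Profitable loop is CAD → INR → HKD → CAD:
CAD 2,207,000.00 × 60.7000 = INR 133,964,900.00
INR 133,964,900.00 ÷ 9.30788 = HKD 14,392,632.91
HKD 14,392,632.91 × 0.155646 = CAD 2,240,155.74
Profit = CAD 2,240,155.74 − CAD 2,207,000.00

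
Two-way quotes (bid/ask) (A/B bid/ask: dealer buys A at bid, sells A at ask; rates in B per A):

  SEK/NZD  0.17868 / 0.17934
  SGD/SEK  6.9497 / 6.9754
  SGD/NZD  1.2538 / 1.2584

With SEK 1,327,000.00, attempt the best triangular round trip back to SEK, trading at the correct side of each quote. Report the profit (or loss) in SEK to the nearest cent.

Best loop SEK → SGD → NZD → SEK:
SEK 1,327,000.00 ÷ 6.9754 (buy SGD at ask) = SGD 190,239.99
SGD 190,239.99 × 1.2538 (sell SGD at bid) = NZD 238,522.89
NZD 238,522.89 ÷ 0.17934 (buy SEK at ask) = SEK 1,330,003.87

Net profit: SEK 3,003.87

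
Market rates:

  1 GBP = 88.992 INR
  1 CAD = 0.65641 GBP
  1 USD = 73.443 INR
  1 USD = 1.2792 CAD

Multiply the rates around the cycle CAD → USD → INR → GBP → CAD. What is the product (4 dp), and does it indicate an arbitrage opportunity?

Around CAD → USD → INR → GBP → CAD: 1 ÷ 1.2792 × 73.443 ÷ 88.992 ÷ 0.65641 = 0.982847
Product < 1; profitable direction is CAD → GBP → INR → USD → CAD.

0.9828 (arbitrage exists)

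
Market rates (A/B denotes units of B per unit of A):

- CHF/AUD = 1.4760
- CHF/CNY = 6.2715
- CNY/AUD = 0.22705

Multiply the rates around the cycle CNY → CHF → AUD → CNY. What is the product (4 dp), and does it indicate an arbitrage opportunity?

Around CNY → CHF → AUD → CNY: 1 ÷ 6.2715 × 1.4760 ÷ 0.22705 = 1.036558
Product > 1; profitable direction is CNY → CHF → AUD → CNY.

1.0366 (arbitrage exists)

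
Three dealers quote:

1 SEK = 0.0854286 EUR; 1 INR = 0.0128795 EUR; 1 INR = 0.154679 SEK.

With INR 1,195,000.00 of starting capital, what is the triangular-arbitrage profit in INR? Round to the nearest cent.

Profit: INR 31,036.92

Profitable loop is INR → SEK → EUR → INR:
INR 1,195,000.00 × 0.154679 = SEK 184,841.40
SEK 184,841.40 × 0.0854286 = EUR 15,790.74
EUR 15,790.74 ÷ 0.0128795 = INR 1,226,036.92
Profit = INR 1,226,036.92 − INR 1,195,000.00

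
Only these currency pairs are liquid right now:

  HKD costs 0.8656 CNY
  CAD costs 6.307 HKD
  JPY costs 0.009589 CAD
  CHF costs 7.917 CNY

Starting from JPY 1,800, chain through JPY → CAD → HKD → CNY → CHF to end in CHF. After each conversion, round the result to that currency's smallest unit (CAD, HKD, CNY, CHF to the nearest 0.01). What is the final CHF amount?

CHF 11.90

JPY 1,800 × 0.009589 = CAD 17.26
CAD 17.26 × 6.307 = HKD 108.86
HKD 108.86 × 0.8656 = CNY 94.23
CNY 94.23 ÷ 7.917 = CHF 11.90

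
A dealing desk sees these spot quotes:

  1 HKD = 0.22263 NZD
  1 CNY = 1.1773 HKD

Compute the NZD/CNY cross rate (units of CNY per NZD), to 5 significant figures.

NZD/CNY = 3.8153

1 NZD ÷ 0.22263 = 4.49176 HKD
4.49176 HKD ÷ 1.1773 = 3.8153 CNY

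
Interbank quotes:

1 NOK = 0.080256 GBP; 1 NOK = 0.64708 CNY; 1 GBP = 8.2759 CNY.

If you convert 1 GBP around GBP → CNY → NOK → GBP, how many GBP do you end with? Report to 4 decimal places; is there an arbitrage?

Around GBP → CNY → NOK → GBP: 1 × 8.2759 ÷ 0.64708 × 0.080256 = 1.026443
Product > 1; profitable direction is GBP → CNY → NOK → GBP.

1.0264 (arbitrage exists)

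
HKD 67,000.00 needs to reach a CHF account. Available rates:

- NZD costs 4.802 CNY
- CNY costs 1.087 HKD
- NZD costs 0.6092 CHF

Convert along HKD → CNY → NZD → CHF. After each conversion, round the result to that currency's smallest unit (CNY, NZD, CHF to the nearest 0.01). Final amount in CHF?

HKD 67,000.00 ÷ 1.087 = CNY 61,637.53
CNY 61,637.53 ÷ 4.802 = NZD 12,835.80
NZD 12,835.80 × 0.6092 = CHF 7,819.57

CHF 7,819.57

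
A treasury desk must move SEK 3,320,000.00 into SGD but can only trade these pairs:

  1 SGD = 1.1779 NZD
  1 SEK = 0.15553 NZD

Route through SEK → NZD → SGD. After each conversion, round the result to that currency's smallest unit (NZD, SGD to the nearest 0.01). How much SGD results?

SGD 438,373.04

SEK 3,320,000.00 × 0.15553 = NZD 516,359.60
NZD 516,359.60 ÷ 1.1779 = SGD 438,373.04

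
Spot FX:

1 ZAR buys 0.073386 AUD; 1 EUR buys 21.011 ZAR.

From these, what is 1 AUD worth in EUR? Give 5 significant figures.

1 AUD ÷ 0.073386 = 13.6266 ZAR
13.6266 ZAR ÷ 21.011 = 0.648545 EUR

AUD/EUR = 0.64854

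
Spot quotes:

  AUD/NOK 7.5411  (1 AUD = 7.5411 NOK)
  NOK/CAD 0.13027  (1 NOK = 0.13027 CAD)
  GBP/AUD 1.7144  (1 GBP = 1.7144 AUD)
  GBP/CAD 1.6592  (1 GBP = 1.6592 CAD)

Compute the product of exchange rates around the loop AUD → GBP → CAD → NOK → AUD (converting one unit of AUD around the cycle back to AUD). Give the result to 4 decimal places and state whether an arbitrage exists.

Around AUD → GBP → CAD → NOK → AUD: 1 ÷ 1.7144 × 1.6592 ÷ 0.13027 ÷ 7.5411 = 0.985162
Product < 1; profitable direction is AUD → NOK → CAD → GBP → AUD.

0.9852 (arbitrage exists)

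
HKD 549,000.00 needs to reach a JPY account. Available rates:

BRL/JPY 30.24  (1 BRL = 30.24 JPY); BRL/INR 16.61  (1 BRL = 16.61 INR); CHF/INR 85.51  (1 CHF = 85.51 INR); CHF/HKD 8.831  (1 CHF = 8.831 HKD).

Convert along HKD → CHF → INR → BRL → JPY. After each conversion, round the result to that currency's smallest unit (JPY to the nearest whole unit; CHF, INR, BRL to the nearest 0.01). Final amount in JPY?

HKD 549,000.00 ÷ 8.831 = CHF 62,167.36
CHF 62,167.36 × 85.51 = INR 5,315,930.95
INR 5,315,930.95 ÷ 16.61 = BRL 320,044.01
BRL 320,044.01 × 30.24 = JPY 9,678,131

JPY 9,678,131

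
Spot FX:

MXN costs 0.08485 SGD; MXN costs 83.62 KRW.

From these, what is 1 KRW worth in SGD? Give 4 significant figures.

1 KRW ÷ 83.62 = 0.0119589 MXN
0.0119589 MXN × 0.08485 = 0.00101471 SGD

KRW/SGD = 0.001015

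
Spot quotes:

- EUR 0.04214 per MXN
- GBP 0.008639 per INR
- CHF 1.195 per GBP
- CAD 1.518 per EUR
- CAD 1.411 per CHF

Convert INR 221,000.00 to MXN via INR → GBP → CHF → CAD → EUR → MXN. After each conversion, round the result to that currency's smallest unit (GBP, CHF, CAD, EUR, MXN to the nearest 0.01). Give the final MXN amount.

MXN 50,325.11

INR 221,000.00 × 0.008639 = GBP 1,909.22
GBP 1,909.22 × 1.195 = CHF 2,281.52
CHF 2,281.52 × 1.411 = CAD 3,219.22
CAD 3,219.22 ÷ 1.518 = EUR 2,120.70
EUR 2,120.70 ÷ 0.04214 = MXN 50,325.11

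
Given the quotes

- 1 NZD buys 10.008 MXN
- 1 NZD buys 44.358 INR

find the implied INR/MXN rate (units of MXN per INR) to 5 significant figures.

1 INR ÷ 44.358 = 0.0225438 NZD
0.0225438 NZD × 10.008 = 0.225619 MXN

INR/MXN = 0.22562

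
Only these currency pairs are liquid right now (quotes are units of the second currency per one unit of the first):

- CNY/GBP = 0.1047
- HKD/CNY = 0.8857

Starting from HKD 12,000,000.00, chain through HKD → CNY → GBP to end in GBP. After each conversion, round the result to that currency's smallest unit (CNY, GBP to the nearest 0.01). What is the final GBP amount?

HKD 12,000,000.00 × 0.8857 = CNY 10,628,400.00
CNY 10,628,400.00 × 0.1047 = GBP 1,112,793.48

GBP 1,112,793.48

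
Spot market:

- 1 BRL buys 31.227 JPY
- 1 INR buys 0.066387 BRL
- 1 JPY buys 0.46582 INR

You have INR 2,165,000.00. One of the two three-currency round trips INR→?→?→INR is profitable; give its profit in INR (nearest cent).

Profit: INR 76,952.79

Profitable loop is INR → JPY → BRL → INR:
INR 2,165,000.00 ÷ 0.46582 = JPY 4,647,718
JPY 4,647,718 ÷ 31.227 = BRL 148,836.52
BRL 148,836.52 ÷ 0.066387 = INR 2,241,952.79
Profit = INR 2,241,952.79 − INR 2,165,000.00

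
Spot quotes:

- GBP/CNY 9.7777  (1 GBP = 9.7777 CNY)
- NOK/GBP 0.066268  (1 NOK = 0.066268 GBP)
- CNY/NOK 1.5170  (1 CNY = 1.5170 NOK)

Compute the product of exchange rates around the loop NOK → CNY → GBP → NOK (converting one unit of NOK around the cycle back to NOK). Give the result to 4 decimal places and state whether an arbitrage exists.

1.0174 (arbitrage exists)

Around NOK → CNY → GBP → NOK: 1 ÷ 1.5170 ÷ 9.7777 ÷ 0.066268 = 1.017358
Product > 1; profitable direction is NOK → CNY → GBP → NOK.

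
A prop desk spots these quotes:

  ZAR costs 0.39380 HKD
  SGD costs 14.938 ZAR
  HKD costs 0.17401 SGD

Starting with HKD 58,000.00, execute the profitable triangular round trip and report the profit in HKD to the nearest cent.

Profitable loop is HKD → SGD → ZAR → HKD:
HKD 58,000.00 × 0.17401 = SGD 10,092.58
SGD 10,092.58 × 14.938 = ZAR 150,762.96
ZAR 150,762.96 × 0.39380 = HKD 59,370.45
Profit = HKD 59,370.45 − HKD 58,000.00

Profit: HKD 1,370.45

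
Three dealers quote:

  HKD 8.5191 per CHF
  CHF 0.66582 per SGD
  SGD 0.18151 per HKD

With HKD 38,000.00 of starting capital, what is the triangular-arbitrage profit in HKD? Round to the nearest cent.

Profitable loop is HKD → SGD → CHF → HKD:
HKD 38,000.00 × 0.18151 = SGD 6,897.38
SGD 6,897.38 × 0.66582 = CHF 4,592.41
CHF 4,592.41 × 8.5191 = HKD 39,123.23
Profit = HKD 39,123.23 − HKD 38,000.00

Profit: HKD 1,123.23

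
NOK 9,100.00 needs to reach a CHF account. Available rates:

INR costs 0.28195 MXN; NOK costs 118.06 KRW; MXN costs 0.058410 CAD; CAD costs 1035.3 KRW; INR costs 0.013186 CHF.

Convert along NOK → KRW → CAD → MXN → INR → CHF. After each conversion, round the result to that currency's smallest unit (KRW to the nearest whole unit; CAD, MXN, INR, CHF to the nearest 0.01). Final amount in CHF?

NOK 9,100.00 × 118.06 = KRW 1,074,346
KRW 1,074,346 ÷ 1035.3 = CAD 1,037.71
CAD 1,037.71 ÷ 0.058410 = MXN 17,765.96
MXN 17,765.96 ÷ 0.28195 = INR 63,011.03
INR 63,011.03 × 0.013186 = CHF 830.86

CHF 830.86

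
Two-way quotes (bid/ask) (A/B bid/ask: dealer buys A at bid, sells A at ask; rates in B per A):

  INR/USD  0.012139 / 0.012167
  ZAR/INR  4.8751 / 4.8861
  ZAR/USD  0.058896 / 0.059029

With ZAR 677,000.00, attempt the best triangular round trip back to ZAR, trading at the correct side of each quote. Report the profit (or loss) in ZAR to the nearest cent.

Best loop ZAR → INR → USD → ZAR:
ZAR 677,000.00 × 4.8751 (sell ZAR at bid) = INR 3,300,442.70
INR 3,300,442.70 × 0.012139 (sell INR at bid) = USD 40,064.07
USD 40,064.07 ÷ 0.059029 (buy ZAR at ask) = ZAR 678,718.49

Net profit: ZAR 1,718.49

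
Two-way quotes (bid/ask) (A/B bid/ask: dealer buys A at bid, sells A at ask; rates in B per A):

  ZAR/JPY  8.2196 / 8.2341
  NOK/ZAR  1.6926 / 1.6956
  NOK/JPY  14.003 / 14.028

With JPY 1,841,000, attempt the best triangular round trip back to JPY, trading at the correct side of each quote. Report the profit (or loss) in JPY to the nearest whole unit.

Net profit: JPY 5,441

Best loop JPY → ZAR → NOK → JPY:
JPY 1,841,000 ÷ 8.2341 (buy ZAR at ask) = ZAR 223,582.42
ZAR 223,582.42 ÷ 1.6956 (buy NOK at ask) = NOK 131,860.36
NOK 131,860.36 × 14.003 (sell NOK at bid) = JPY 1,846,441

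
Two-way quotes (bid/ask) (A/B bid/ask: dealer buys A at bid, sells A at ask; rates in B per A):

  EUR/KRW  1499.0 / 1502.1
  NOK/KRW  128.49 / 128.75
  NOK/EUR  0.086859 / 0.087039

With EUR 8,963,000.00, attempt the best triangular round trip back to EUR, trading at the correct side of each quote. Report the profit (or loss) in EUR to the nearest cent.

Best loop EUR → KRW → NOK → EUR:
EUR 8,963,000.00 × 1499.0 (sell EUR at bid) = KRW 13,435,537,000
KRW 13,435,537,000 ÷ 128.75 (buy NOK at ask) = NOK 104,353,685.44
NOK 104,353,685.44 × 0.086859 (sell NOK at bid) = EUR 9,064,056.76

Net profit: EUR 101,056.76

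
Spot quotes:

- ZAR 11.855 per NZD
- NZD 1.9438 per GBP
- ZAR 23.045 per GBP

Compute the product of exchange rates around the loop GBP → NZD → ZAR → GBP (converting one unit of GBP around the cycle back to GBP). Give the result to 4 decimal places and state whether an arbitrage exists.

Around GBP → NZD → ZAR → GBP: 1 × 1.9438 × 11.855 ÷ 23.045 = 0.999946
Product ≈ 1 (deviation 0.005%, within rounding noise).

0.9999 (no arbitrage)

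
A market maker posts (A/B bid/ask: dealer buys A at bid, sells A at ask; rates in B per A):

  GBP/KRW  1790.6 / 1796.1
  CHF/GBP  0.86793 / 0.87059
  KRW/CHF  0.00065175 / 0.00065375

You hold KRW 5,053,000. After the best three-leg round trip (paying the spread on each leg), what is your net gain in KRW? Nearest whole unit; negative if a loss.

Net profit: KRW 65,157

Best loop KRW → CHF → GBP → KRW:
KRW 5,053,000 × 0.00065175 (sell KRW at bid) = CHF 3,293.29
CHF 3,293.29 × 0.86793 (sell CHF at bid) = GBP 2,858.35
GBP 2,858.35 × 1790.6 (sell GBP at bid) = KRW 5,118,157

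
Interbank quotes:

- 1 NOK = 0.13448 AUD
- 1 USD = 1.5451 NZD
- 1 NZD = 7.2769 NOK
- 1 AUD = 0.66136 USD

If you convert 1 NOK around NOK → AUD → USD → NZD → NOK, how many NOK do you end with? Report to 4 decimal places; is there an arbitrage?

Around NOK → AUD → USD → NZD → NOK: 1 × 0.13448 × 0.66136 × 1.5451 × 7.2769 = 0.999997
Product ≈ 1 (deviation 0.000%, within rounding noise).

1.0000 (no arbitrage)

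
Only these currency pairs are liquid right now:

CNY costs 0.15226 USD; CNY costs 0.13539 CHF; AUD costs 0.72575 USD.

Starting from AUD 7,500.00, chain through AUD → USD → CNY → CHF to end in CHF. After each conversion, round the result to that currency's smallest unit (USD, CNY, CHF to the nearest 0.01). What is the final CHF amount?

CHF 4,840.04

AUD 7,500.00 × 0.72575 = USD 5,443.12
USD 5,443.12 ÷ 0.15226 = CNY 35,748.85
CNY 35,748.85 × 0.13539 = CHF 4,840.04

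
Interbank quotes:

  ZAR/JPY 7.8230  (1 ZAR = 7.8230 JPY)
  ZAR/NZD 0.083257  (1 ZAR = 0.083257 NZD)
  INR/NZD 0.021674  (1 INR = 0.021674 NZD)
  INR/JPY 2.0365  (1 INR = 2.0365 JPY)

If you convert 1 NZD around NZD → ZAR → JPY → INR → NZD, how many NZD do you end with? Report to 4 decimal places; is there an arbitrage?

Around NZD → ZAR → JPY → INR → NZD: 1 ÷ 0.083257 × 7.8230 ÷ 2.0365 × 0.021674 = 1.000017
Product ≈ 1 (deviation 0.002%, within rounding noise).

1.0000 (no arbitrage)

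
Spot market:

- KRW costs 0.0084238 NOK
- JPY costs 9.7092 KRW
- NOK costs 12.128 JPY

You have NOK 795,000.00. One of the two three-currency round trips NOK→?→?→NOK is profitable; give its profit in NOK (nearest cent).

Profit: NOK 6,468.48

Profitable loop is NOK → KRW → JPY → NOK:
NOK 795,000.00 ÷ 0.0084238 = KRW 94,375,460
KRW 94,375,460 ÷ 9.7092 = JPY 9,720,210
JPY 9,720,210 ÷ 12.128 = NOK 801,468.48
Profit = NOK 801,468.48 − NOK 795,000.00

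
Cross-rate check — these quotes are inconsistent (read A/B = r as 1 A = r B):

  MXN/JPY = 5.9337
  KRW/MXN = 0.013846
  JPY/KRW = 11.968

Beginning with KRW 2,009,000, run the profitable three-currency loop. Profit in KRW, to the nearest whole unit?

Profitable loop is KRW → JPY → MXN → KRW:
KRW 2,009,000 ÷ 11.968 = JPY 167,864
JPY 167,864 ÷ 5.9337 = MXN 28,289.99
MXN 28,289.99 ÷ 0.013846 = KRW 2,043,189
Profit = KRW 2,043,189 − KRW 2,009,000

Profit: KRW 34,189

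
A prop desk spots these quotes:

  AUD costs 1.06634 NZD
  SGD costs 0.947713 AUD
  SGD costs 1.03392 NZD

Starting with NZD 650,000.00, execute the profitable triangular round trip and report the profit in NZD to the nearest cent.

Profitable loop is NZD → AUD → SGD → NZD:
NZD 650,000.00 ÷ 1.06634 = AUD 609,561.68
AUD 609,561.68 ÷ 0.947713 = SGD 643,192.27
SGD 643,192.27 × 1.03392 = NZD 665,009.35
Profit = NZD 665,009.35 − NZD 650,000.00

Profit: NZD 15,009.35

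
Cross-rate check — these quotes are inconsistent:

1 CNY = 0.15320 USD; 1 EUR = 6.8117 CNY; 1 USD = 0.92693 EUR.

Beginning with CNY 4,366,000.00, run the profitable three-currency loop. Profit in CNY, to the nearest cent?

Profitable loop is CNY → EUR → USD → CNY:
CNY 4,366,000.00 ÷ 6.8117 = EUR 640,956.00
EUR 640,956.00 ÷ 0.92693 = USD 691,482.64
USD 691,482.64 ÷ 0.15320 = CNY 4,513,594.25
Profit = CNY 4,513,594.25 − CNY 4,366,000.00

Profit: CNY 147,594.25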